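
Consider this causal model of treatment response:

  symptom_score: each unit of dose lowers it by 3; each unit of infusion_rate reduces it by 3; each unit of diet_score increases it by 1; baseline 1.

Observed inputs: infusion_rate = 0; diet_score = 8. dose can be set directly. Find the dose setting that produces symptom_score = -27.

dose = 12

Substituting into the symptom_score equation gives symptom_score = -3*dose + 9.
Solve -3*dose + 9 = -27: dose = (-27 - 9) / -3 = 12.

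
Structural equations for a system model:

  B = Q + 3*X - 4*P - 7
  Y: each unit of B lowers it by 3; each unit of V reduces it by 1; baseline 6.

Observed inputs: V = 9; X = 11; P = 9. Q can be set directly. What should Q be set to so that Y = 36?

Substituting into the B equation gives B = Q - 10.
Substituting into the Y equation gives Y = -3*Q + 27.
Solve -3*Q + 27 = 36: Q = (36 - 27) / -3 = -3.

Q = -3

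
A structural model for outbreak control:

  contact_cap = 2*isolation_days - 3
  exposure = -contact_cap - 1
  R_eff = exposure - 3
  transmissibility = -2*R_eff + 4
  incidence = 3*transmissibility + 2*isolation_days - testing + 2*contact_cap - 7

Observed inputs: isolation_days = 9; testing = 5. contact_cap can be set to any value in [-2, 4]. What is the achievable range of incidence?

26 to 74

Intervening on contact_cap fixes its value directly, overriding its dependence on isolation_days.
Substituting into the R_eff equation gives R_eff = -contact_cap - 4.
Substituting into the transmissibility equation gives transmissibility = 2*contact_cap + 12.
So incidence = 8*contact_cap + 42.
Linear in contact_cap, so extremes are at the endpoints: contact_cap = -2 gives incidence = 26; contact_cap = 4 gives incidence = 74.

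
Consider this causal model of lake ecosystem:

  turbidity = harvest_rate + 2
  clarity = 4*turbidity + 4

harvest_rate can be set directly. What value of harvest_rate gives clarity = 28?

Substituting into the clarity equation gives clarity = 4*harvest_rate + 12.
Solve 4*harvest_rate + 12 = 28: harvest_rate = (28 - 12) / 4 = 4.

harvest_rate = 4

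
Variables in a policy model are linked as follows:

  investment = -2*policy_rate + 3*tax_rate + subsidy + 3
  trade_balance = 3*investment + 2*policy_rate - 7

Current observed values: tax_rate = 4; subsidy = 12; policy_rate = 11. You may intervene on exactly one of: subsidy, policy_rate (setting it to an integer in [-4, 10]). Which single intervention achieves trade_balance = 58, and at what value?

Intervening on subsidy: trade_balance = 3*subsidy - 6. Reaching 58 requires subsidy = 64/3, not an integer.
Intervening on policy_rate: with other inputs at their observed values, trade_balance = -4*policy_rate + 74. Solving for 58 gives policy_rate = 4, within [-4, 10].

set policy_rate = 4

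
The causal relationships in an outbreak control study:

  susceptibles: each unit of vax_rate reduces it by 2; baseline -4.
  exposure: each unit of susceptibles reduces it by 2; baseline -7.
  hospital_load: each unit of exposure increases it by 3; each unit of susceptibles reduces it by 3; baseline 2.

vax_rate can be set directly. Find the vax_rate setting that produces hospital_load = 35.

Substituting into the exposure equation gives exposure = 4*vax_rate + 1.
hospital_load becomes 18*vax_rate + 17.
Solve 18*vax_rate + 17 = 35: vax_rate = (35 - 17) / 18 = 1.

vax_rate = 1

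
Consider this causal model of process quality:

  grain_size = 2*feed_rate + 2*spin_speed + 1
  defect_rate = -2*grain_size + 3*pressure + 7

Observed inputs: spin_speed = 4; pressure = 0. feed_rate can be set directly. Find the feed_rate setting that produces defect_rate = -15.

Substituting into the grain_size equation gives grain_size = 2*feed_rate + 9.
Substituting into the defect_rate equation gives defect_rate = -4*feed_rate - 11.
Solve -4*feed_rate - 11 = -15: feed_rate = (-15 + 11) / -4 = 1.

feed_rate = 1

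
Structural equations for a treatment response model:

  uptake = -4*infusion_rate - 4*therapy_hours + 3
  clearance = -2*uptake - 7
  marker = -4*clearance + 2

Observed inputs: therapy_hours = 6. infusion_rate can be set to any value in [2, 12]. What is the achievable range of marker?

-522 to -202

Substituting into the uptake equation gives uptake = -4*infusion_rate - 21.
clearance becomes 8*infusion_rate + 35.
Substituting into the marker equation gives marker = -32*infusion_rate - 138.
Linear in infusion_rate, so extremes are at the endpoints: infusion_rate = 2 gives marker = -202; infusion_rate = 12 gives marker = -522.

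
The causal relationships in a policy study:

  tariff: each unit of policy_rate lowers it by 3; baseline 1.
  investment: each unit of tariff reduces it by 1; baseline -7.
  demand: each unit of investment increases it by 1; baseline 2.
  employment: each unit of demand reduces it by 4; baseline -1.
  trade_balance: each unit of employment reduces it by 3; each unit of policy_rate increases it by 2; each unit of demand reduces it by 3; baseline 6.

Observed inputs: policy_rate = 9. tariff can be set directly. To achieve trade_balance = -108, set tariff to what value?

tariff = 10

Intervening on tariff fixes its value directly, overriding its dependence on policy_rate.
Substituting into the demand equation gives demand = -tariff - 5.
So employment = 4*tariff + 19.
Substituting into the trade_balance equation gives trade_balance = -9*tariff - 18.
Solve -9*tariff - 18 = -108: tariff = (-108 + 18) / -9 = 10.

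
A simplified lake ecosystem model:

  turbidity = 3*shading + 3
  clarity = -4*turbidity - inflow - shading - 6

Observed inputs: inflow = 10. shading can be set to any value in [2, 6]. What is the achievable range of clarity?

Substituting into the clarity equation gives clarity = -13*shading - 28.
Linear in shading, so extremes are at the endpoints: shading = 2 gives clarity = -54; shading = 6 gives clarity = -106.

-106 to -54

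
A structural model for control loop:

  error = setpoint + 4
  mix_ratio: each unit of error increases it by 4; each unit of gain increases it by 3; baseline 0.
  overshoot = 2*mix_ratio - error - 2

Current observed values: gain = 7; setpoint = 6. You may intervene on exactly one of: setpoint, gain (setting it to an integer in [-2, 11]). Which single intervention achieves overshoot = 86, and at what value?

set gain = 3

Intervening on setpoint: overshoot = 7*setpoint + 68. Reaching 86 requires setpoint = 18/7, not an integer.
Intervening on gain: with other inputs at their observed values, overshoot = 6*gain + 68. Solving for 86 gives gain = 3, within [-2, 11].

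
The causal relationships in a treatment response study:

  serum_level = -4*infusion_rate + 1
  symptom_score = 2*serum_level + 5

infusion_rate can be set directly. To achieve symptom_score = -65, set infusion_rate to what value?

infusion_rate = 9

Substituting into the symptom_score equation gives symptom_score = -8*infusion_rate + 7.
Solve -8*infusion_rate + 7 = -65: infusion_rate = (-65 - 7) / -8 = 9.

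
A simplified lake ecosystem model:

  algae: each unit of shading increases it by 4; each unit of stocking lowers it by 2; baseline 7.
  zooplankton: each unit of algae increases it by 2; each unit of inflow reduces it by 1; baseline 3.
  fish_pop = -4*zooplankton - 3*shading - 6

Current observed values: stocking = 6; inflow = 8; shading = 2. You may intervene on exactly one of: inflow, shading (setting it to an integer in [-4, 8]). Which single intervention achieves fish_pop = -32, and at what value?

set inflow = 4

Intervening on inflow: with other inputs at their observed values, fish_pop = 4*inflow - 48. Solving for -32 gives inflow = 4, within [-4, 8].
Intervening on shading: fish_pop = -35*shading + 54. Reaching -32 requires shading = 86/35, not an integer.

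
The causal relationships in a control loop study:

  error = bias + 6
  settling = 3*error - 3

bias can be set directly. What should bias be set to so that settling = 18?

bias = 1

Substituting into the settling equation gives settling = 3*bias + 15.
Solve 3*bias + 15 = 18: bias = (18 - 15) / 3 = 1.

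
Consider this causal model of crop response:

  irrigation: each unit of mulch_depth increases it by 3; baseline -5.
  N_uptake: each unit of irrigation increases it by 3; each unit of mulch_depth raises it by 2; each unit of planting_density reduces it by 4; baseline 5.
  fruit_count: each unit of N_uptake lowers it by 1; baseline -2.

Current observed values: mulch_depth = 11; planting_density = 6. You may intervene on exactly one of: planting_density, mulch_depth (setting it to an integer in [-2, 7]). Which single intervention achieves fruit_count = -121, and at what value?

Intervening on planting_density: with other inputs at their observed values, fruit_count = 4*planting_density - 113. Solving for -121 gives planting_density = -2, within [-2, 7].
Intervening on mulch_depth: fruit_count = -11*mulch_depth + 32. Reaching -121 requires mulch_depth = 153/11, not an integer.

set planting_density = -2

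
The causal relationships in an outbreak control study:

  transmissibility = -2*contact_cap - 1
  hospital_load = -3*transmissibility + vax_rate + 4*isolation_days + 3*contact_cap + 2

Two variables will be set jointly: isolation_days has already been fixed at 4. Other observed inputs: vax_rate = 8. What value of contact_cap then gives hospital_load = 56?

contact_cap = 3

With isolation_days held at 4:
Substituting into the hospital_load equation gives hospital_load = 9*contact_cap + 29.
Solve 9*contact_cap + 29 = 56: contact_cap = (56 - 29) / 9 = 3.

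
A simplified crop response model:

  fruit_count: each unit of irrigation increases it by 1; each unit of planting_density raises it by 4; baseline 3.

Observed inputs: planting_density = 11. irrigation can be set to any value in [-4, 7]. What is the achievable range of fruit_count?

43 to 54

Substituting into the fruit_count equation gives fruit_count = irrigation + 47.
Linear in irrigation, so extremes are at the endpoints: irrigation = -4 gives fruit_count = 43; irrigation = 7 gives fruit_count = 54.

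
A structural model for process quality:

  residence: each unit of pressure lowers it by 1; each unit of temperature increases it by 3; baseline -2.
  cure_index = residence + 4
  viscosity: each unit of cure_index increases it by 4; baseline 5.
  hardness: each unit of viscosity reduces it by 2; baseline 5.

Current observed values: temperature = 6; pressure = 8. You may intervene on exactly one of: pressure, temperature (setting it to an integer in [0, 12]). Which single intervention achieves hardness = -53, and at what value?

set temperature = 4

Intervening on pressure: hardness = 8*pressure - 165. Reaching -53 requires pressure = 14, outside [0, 12].
Intervening on temperature: with other inputs at their observed values, hardness = -24*temperature + 43. Solving for -53 gives temperature = 4, within [0, 12].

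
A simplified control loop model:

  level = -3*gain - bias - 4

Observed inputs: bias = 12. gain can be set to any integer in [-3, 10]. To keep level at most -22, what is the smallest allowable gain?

gain = 2

Substituting into the level equation gives level = -3*gain - 16.
Require -3*gain - 16 ≤ -22, so gain ≥ 2.
The smallest integer in [-3, 10] satisfying this is 2.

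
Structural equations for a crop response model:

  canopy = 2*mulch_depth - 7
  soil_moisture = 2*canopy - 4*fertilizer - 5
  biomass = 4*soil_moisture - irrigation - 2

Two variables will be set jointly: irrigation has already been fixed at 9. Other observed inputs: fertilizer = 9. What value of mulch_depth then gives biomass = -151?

mulch_depth = 5

With irrigation held at 9:
Substituting into the soil_moisture equation gives soil_moisture = 4*mulch_depth - 55.
biomass becomes 16*mulch_depth - 231.
Solve 16*mulch_depth - 231 = -151: mulch_depth = (-151 + 231) / 16 = 5.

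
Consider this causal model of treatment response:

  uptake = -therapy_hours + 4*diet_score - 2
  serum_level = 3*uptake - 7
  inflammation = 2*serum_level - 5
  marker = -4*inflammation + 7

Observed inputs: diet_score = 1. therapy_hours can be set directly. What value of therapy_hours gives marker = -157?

therapy_hours = -8

Substituting into the uptake equation gives uptake = -therapy_hours + 2.
This gives serum_level = -3*therapy_hours - 1.
This gives inflammation = -6*therapy_hours - 7.
marker becomes 24*therapy_hours + 35.
Solve 24*therapy_hours + 35 = -157: therapy_hours = (-157 - 35) / 24 = -8.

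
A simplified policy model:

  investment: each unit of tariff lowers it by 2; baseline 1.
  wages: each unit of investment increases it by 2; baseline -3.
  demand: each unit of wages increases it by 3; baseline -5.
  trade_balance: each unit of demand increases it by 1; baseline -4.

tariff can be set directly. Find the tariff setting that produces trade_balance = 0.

tariff = -1

Substituting into the wages equation gives wages = -4*tariff - 1.
Substituting into the demand equation gives demand = -12*tariff - 8.
Substituting into the trade_balance equation gives trade_balance = -12*tariff - 12.
Solve -12*tariff - 12 = 0: tariff = (0 + 12) / -12 = -1.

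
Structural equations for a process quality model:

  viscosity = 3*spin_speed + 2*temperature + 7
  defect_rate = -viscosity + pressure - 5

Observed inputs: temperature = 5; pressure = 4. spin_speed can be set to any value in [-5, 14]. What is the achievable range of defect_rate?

-60 to -3

Substituting into the viscosity equation gives viscosity = 3*spin_speed + 17.
Substituting into the defect_rate equation gives defect_rate = -3*spin_speed - 18.
Linear in spin_speed, so extremes are at the endpoints: spin_speed = -5 gives defect_rate = -3; spin_speed = 14 gives defect_rate = -60.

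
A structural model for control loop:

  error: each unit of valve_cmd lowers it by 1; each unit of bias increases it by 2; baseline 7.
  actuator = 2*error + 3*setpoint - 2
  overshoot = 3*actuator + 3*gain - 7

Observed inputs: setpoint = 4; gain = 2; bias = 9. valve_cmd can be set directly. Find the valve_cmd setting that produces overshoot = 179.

valve_cmd = 0

Substituting into the error equation gives error = -valve_cmd + 25.
actuator becomes -2*valve_cmd + 60.
overshoot becomes -6*valve_cmd + 179.
Solve -6*valve_cmd + 179 = 179: valve_cmd = (179 - 179) / -6 = 0.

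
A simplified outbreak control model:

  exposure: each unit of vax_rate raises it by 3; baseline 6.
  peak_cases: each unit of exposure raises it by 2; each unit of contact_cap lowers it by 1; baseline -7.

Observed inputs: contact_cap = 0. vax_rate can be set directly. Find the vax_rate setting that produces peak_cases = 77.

Substituting into the peak_cases equation gives peak_cases = 6*vax_rate + 5.
Solve 6*vax_rate + 5 = 77: vax_rate = (77 - 5) / 6 = 12.

vax_rate = 12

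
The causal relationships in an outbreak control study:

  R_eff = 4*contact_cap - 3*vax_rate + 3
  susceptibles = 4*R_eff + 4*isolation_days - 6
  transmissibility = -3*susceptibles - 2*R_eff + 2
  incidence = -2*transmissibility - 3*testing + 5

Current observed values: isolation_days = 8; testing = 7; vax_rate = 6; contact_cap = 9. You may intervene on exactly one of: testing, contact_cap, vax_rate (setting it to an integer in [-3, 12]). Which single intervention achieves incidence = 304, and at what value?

set vax_rate = 11

Intervening on testing: incidence = -3*testing + 745. Reaching 304 requires testing = 147, outside [-3, 12].
Intervening on contact_cap: incidence = 112*contact_cap - 284. Reaching 304 requires contact_cap = 21/4, not an integer.
Intervening on vax_rate: with other inputs at their observed values, incidence = -84*vax_rate + 1228. Solving for 304 gives vax_rate = 11, within [-3, 12].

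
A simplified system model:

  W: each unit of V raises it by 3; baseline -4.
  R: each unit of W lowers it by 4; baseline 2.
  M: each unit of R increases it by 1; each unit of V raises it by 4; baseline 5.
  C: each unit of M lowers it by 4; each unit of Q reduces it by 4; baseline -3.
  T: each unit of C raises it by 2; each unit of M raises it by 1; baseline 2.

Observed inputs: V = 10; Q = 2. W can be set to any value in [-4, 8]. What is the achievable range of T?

-461 to -125

Intervening on W fixes its value directly, overriding its dependence on V.
Substituting into the M equation gives M = -4*W + 47.
Substituting into the C equation gives C = 16*W - 199.
This gives T = 28*W - 349.
Linear in W, so extremes are at the endpoints: W = -4 gives T = -461; W = 8 gives T = -125.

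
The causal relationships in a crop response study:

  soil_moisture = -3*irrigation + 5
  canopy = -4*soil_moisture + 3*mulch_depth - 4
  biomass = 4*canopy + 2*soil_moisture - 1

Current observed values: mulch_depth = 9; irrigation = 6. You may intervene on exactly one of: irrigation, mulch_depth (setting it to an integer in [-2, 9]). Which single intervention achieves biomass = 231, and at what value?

Intervening on irrigation: with other inputs at their observed values, biomass = 42*irrigation + 21. Solving for 231 gives irrigation = 5, within [-2, 9].
Intervening on mulch_depth: biomass = 12*mulch_depth + 165. Reaching 231 requires mulch_depth = 11/2, not an integer.

set irrigation = 5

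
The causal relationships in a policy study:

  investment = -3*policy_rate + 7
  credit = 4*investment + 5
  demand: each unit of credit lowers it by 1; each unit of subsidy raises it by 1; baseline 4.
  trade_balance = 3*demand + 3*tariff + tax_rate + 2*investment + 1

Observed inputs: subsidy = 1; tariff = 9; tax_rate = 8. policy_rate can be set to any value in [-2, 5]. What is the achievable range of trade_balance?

-94 to 116

Substituting into the credit equation gives credit = -12*policy_rate + 33.
Substituting into the demand equation gives demand = 12*policy_rate - 28.
Substituting into the trade_balance equation gives trade_balance = 30*policy_rate - 34.
Linear in policy_rate, so extremes are at the endpoints: policy_rate = -2 gives trade_balance = -94; policy_rate = 5 gives trade_balance = 116.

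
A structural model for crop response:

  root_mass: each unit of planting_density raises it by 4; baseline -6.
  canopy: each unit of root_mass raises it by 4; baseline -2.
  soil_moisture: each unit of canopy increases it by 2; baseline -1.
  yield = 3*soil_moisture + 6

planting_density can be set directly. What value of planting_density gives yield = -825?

Substituting into the canopy equation gives canopy = 16*planting_density - 26.
Substituting into the soil_moisture equation gives soil_moisture = 32*planting_density - 53.
Substituting into the yield equation gives yield = 96*planting_density - 153.
Solve 96*planting_density - 153 = -825: planting_density = (-825 + 153) / 96 = -7.

planting_density = -7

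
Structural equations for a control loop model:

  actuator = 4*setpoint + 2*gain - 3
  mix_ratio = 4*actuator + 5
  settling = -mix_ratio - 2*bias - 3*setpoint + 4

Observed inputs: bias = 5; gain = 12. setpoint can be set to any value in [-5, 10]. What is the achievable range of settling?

-285 to 0

Substituting into the actuator equation gives actuator = 4*setpoint + 21.
Substituting into the mix_ratio equation gives mix_ratio = 16*setpoint + 89.
So settling = -19*setpoint - 95.
Linear in setpoint, so extremes are at the endpoints: setpoint = -5 gives settling = 0; setpoint = 10 gives settling = -285.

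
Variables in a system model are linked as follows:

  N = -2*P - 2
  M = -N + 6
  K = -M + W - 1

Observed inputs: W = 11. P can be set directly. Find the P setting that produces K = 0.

P = 1

Substituting into the M equation gives M = 2*P + 8.
Substituting into the K equation gives K = -2*P + 2.
Solve -2*P + 2 = 0: P = (0 - 2) / -2 = 1.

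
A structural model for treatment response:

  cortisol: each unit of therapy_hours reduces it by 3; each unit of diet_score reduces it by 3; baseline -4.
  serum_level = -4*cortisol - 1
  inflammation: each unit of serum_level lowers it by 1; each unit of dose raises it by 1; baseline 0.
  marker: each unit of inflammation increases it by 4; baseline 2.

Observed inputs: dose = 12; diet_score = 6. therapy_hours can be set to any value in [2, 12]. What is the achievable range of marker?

-874 to -394

Substituting into the cortisol equation gives cortisol = -3*therapy_hours - 22.
This gives serum_level = 12*therapy_hours + 87.
Substituting into the inflammation equation gives inflammation = -12*therapy_hours - 75.
This gives marker = -48*therapy_hours - 298.
Linear in therapy_hours, so extremes are at the endpoints: therapy_hours = 2 gives marker = -394; therapy_hours = 12 gives marker = -874.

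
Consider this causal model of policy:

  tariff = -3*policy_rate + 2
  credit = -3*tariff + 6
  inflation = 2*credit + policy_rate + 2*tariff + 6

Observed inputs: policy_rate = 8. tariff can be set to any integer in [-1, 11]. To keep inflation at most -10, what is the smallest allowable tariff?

tariff = 9

Intervening on tariff fixes its value directly, overriding its dependence on policy_rate.
Substituting into the inflation equation gives inflation = -4*tariff + 26.
Require -4*tariff + 26 ≤ -10, so tariff ≥ 9.
The smallest integer in [-1, 11] satisfying this is 9.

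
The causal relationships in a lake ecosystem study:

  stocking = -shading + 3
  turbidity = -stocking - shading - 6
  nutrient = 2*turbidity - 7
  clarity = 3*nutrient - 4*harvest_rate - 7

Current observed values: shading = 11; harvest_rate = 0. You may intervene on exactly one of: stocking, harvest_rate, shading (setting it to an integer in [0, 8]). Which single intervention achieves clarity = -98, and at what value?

Intervening on stocking: clarity = -6*stocking - 130. Reaching -98 requires stocking = -16/3, not an integer.
Intervening on harvest_rate: with other inputs at their observed values, clarity = -4*harvest_rate - 82. Solving for -98 gives harvest_rate = 4, within [0, 8].
Intervening on shading: the paths from shading to clarity cancel (net effect zero), leaving clarity = -82; -98 is unreachable this way.

set harvest_rate = 4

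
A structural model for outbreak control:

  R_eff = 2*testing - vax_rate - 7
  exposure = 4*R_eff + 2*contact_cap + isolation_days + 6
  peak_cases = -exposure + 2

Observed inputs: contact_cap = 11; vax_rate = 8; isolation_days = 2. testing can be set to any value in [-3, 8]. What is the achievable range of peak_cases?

Substituting into the R_eff equation gives R_eff = 2*testing - 15.
Substituting into the exposure equation gives exposure = 8*testing - 30.
So peak_cases = -8*testing + 32.
Linear in testing, so extremes are at the endpoints: testing = -3 gives peak_cases = 56; testing = 8 gives peak_cases = -32.

-32 to 56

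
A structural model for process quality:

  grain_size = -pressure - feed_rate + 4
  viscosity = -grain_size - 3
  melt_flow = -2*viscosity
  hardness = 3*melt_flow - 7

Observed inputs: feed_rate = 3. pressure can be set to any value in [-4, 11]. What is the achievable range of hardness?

Substituting into the grain_size equation gives grain_size = -pressure + 1.
Substituting into the viscosity equation gives viscosity = pressure - 4.
So melt_flow = -2*pressure + 8.
hardness becomes -6*pressure + 17.
Linear in pressure, so extremes are at the endpoints: pressure = -4 gives hardness = 41; pressure = 11 gives hardness = -49.

-49 to 41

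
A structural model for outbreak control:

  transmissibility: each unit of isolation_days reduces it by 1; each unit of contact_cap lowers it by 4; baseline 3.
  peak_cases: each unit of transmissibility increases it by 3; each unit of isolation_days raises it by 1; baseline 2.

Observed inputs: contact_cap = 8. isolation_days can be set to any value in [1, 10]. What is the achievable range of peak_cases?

-105 to -87

Substituting into the transmissibility equation gives transmissibility = -isolation_days - 29.
Substituting into the peak_cases equation gives peak_cases = -2*isolation_days - 85.
Linear in isolation_days, so extremes are at the endpoints: isolation_days = 1 gives peak_cases = -87; isolation_days = 10 gives peak_cases = -105.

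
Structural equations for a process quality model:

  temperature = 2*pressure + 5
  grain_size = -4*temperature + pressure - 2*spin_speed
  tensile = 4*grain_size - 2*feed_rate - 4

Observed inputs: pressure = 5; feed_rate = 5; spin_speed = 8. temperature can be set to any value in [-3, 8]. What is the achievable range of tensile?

Intervening on temperature fixes its value directly, overriding its dependence on pressure.
Substituting into the grain_size equation gives grain_size = -4*temperature - 11.
This gives tensile = -16*temperature - 58.
Linear in temperature, so extremes are at the endpoints: temperature = -3 gives tensile = -10; temperature = 8 gives tensile = -186.

-186 to -10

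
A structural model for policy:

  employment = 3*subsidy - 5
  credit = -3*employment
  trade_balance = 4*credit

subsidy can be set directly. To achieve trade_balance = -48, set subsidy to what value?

Substituting into the credit equation gives credit = -9*subsidy + 15.
Substituting into the trade_balance equation gives trade_balance = -36*subsidy + 60.
Solve -36*subsidy + 60 = -48: subsidy = (-48 - 60) / -36 = 3.

subsidy = 3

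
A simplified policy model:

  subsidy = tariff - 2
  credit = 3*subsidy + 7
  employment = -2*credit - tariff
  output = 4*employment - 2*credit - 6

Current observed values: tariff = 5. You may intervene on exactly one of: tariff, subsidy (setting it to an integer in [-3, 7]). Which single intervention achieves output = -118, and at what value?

set tariff = 3

Intervening on tariff: with other inputs at their observed values, output = -34*tariff - 16. Solving for -118 gives tariff = 3, within [-3, 7].
Intervening on subsidy: output = -30*subsidy - 96. Reaching -118 requires subsidy = 11/15, not an integer.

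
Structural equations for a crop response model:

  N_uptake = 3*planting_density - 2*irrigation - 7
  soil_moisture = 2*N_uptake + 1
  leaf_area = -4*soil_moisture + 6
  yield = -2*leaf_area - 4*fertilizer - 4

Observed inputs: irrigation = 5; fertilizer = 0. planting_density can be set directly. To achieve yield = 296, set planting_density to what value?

Substituting into the N_uptake equation gives N_uptake = 3*planting_density - 17.
This gives soil_moisture = 6*planting_density - 33.
So leaf_area = -24*planting_density + 138.
yield becomes 48*planting_density - 280.
Solve 48*planting_density - 280 = 296: planting_density = (296 + 280) / 48 = 12.

planting_density = 12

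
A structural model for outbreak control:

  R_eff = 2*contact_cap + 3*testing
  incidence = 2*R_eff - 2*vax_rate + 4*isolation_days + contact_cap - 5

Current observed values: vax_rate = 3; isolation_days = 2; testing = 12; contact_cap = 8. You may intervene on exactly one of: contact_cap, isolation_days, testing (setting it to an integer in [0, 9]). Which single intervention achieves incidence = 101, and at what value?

set isolation_days = 0

Intervening on contact_cap: incidence = 5*contact_cap + 69. Reaching 101 requires contact_cap = 32/5, not an integer.
Intervening on isolation_days: with other inputs at their observed values, incidence = 4*isolation_days + 101. Solving for 101 gives isolation_days = 0, within [0, 9].
Intervening on testing: incidence = 6*testing + 37. Reaching 101 requires testing = 32/3, not an integer.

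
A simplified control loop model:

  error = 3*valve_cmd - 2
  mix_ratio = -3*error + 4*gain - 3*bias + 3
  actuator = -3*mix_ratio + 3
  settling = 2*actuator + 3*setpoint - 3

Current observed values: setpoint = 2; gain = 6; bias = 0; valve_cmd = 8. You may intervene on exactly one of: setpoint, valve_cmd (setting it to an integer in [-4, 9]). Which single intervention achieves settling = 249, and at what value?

set setpoint = 4

Intervening on setpoint: with other inputs at their observed values, settling = 3*setpoint + 237. Solving for 249 gives setpoint = 4, within [-4, 9].
Intervening on valve_cmd: settling = 54*valve_cmd - 189. Reaching 249 requires valve_cmd = 73/9, not an integer.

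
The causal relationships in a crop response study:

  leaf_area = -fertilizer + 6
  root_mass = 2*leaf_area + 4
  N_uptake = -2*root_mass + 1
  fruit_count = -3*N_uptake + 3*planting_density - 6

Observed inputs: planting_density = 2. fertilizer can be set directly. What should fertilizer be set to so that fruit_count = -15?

fertilizer = 9

Substituting into the root_mass equation gives root_mass = -2*fertilizer + 16.
N_uptake becomes 4*fertilizer - 31.
Substituting into the fruit_count equation gives fruit_count = -12*fertilizer + 93.
Solve -12*fertilizer + 93 = -15: fertilizer = (-15 - 93) / -12 = 9.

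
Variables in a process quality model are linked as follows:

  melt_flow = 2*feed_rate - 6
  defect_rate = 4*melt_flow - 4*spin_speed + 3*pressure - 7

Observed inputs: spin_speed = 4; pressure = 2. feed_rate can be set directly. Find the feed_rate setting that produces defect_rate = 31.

Substituting into the defect_rate equation gives defect_rate = 8*feed_rate - 41.
Solve 8*feed_rate - 41 = 31: feed_rate = (31 + 41) / 8 = 9.

feed_rate = 9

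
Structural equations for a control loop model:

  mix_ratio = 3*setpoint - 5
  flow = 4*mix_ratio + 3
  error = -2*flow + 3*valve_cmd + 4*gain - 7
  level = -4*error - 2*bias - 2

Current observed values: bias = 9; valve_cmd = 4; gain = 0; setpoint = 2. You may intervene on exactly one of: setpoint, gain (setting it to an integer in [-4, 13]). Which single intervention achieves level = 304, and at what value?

set setpoint = 5

Intervening on setpoint: with other inputs at their observed values, level = 96*setpoint - 176. Solving for 304 gives setpoint = 5, within [-4, 13].
Intervening on gain: level = -16*gain + 16. Reaching 304 requires gain = -18, outside [-4, 13].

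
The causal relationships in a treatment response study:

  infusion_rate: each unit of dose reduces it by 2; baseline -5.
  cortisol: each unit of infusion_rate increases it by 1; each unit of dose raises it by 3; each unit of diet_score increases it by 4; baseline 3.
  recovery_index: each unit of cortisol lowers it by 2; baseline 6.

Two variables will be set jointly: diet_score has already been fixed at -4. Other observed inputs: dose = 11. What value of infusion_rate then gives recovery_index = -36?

With diet_score held at -4:
Intervening on infusion_rate fixes its value directly, overriding its dependence on dose.
Substituting into the cortisol equation gives cortisol = infusion_rate + 20.
So recovery_index = -2*infusion_rate - 34.
Solve -2*infusion_rate - 34 = -36: infusion_rate = (-36 + 34) / -2 = 1.

infusion_rate = 1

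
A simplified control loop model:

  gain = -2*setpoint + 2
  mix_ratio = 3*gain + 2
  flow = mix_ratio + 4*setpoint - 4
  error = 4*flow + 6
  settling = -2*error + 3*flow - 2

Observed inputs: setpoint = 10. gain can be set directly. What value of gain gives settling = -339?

gain = 9

Intervening on gain fixes its value directly, overriding its dependence on setpoint.
Substituting into the flow equation gives flow = 3*gain + 38.
Substituting into the error equation gives error = 12*gain + 158.
Substituting into the settling equation gives settling = -15*gain - 204.
Solve -15*gain - 204 = -339: gain = (-339 + 204) / -15 = 9.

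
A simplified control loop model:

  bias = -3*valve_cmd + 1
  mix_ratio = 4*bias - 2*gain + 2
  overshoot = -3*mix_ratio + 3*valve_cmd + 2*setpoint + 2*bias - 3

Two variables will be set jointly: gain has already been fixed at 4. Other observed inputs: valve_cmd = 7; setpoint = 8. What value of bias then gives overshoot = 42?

bias = 1

With gain held at 4:
Intervening on bias fixes its value directly, overriding its dependence on valve_cmd.
Substituting into the mix_ratio equation gives mix_ratio = 4*bias - 6.
This gives overshoot = -10*bias + 52.
Solve -10*bias + 52 = 42: bias = (42 - 52) / -10 = 1.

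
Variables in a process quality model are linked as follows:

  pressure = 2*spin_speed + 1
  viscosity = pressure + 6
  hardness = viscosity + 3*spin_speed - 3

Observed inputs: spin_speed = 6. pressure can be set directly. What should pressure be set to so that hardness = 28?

Intervening on pressure fixes its value directly, overriding its dependence on spin_speed.
Substituting into the hardness equation gives hardness = pressure + 21.
Solve pressure + 21 = 28: pressure = (28 - 21) / 1 = 7.

pressure = 7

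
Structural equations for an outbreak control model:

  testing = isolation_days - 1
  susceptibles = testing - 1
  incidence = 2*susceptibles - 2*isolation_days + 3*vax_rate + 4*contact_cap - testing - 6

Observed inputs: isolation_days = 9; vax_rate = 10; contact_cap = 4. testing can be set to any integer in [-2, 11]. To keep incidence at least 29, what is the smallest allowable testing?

testing = 9

Intervening on testing fixes its value directly, overriding its dependence on isolation_days.
Substituting into the incidence equation gives incidence = testing + 20.
Require testing + 20 ≥ 29, so testing ≥ 9.
The smallest integer in [-2, 11] satisfying this is 9.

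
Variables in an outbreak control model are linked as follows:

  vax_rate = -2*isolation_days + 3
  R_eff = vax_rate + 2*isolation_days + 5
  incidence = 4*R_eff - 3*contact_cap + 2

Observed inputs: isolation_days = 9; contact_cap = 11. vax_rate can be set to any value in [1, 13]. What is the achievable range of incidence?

65 to 113

Intervening on vax_rate fixes its value directly, overriding its dependence on isolation_days.
Substituting into the R_eff equation gives R_eff = vax_rate + 23.
So incidence = 4*vax_rate + 61.
Linear in vax_rate, so extremes are at the endpoints: vax_rate = 1 gives incidence = 65; vax_rate = 13 gives incidence = 113.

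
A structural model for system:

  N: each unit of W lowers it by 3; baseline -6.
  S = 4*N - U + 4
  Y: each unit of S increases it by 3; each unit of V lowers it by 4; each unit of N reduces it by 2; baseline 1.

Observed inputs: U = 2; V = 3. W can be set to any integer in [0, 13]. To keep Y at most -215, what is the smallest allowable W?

Substituting into the S equation gives S = -12*W - 22.
This gives Y = -30*W - 65.
Require -30*W - 65 ≤ -215, so W ≥ 5.
The smallest integer in [0, 13] satisfying this is 5.

W = 5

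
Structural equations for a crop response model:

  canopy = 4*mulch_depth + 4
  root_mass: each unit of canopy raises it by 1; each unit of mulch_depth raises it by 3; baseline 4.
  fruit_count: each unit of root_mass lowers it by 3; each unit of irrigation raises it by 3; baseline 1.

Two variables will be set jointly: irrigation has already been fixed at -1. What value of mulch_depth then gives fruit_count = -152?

mulch_depth = 6

With irrigation held at -1:
Substituting into the root_mass equation gives root_mass = 7*mulch_depth + 8.
Substituting into the fruit_count equation gives fruit_count = -21*mulch_depth - 26.
Solve -21*mulch_depth - 26 = -152: mulch_depth = (-152 + 26) / -21 = 6.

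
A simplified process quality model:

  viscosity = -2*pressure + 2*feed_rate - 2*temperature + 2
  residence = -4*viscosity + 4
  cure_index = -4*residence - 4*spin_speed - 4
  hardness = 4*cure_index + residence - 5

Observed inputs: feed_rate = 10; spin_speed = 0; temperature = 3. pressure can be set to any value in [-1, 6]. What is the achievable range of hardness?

Substituting into the viscosity equation gives viscosity = -2*pressure + 16.
So residence = 8*pressure - 60.
This gives cure_index = -32*pressure + 236.
So hardness = -120*pressure + 879.
Linear in pressure, so extremes are at the endpoints: pressure = -1 gives hardness = 999; pressure = 6 gives hardness = 159.

159 to 999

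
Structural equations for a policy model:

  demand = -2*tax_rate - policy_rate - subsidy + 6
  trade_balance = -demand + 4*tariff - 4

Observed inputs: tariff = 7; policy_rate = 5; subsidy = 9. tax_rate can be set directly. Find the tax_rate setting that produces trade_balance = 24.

Substituting into the demand equation gives demand = -2*tax_rate - 8.
Substituting into the trade_balance equation gives trade_balance = 2*tax_rate + 32.
Solve 2*tax_rate + 32 = 24: tax_rate = (24 - 32) / 2 = -4.

tax_rate = -4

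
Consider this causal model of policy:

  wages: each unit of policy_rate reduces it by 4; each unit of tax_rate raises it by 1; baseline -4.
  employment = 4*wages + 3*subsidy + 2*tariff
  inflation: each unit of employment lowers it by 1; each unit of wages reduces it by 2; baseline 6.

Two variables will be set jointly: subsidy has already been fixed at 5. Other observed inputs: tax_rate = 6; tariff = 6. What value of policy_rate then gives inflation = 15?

With subsidy held at 5:
Substituting into the wages equation gives wages = -4*policy_rate + 2.
Substituting into the employment equation gives employment = -16*policy_rate + 35.
Substituting into the inflation equation gives inflation = 24*policy_rate - 33.
Solve 24*policy_rate - 33 = 15: policy_rate = (15 + 33) / 24 = 2.

policy_rate = 2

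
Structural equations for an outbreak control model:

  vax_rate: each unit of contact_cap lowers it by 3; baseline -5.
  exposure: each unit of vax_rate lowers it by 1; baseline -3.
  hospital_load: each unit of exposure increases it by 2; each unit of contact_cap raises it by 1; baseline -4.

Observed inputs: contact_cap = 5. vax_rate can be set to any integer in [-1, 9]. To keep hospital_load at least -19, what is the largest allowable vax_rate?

vax_rate = 7

Intervening on vax_rate fixes its value directly, overriding its dependence on contact_cap.
Substituting into the hospital_load equation gives hospital_load = -2*vax_rate - 5.
Require -2*vax_rate - 5 ≥ -19, so vax_rate ≤ 7.
The largest integer in [-1, 9] satisfying this is 7.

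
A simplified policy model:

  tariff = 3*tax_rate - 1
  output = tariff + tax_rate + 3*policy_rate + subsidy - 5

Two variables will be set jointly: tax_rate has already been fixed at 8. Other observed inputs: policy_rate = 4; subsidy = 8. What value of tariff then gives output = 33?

With tax_rate held at 8:
Intervening on tariff fixes its value directly, overriding its dependence on tax_rate.
Substituting into the output equation gives output = tariff + 23.
Solve tariff + 23 = 33: tariff = (33 - 23) / 1 = 10.

tariff = 10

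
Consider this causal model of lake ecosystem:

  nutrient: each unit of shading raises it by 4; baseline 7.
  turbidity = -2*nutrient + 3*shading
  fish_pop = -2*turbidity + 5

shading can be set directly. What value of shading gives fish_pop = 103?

Substituting into the turbidity equation gives turbidity = -5*shading - 14.
This gives fish_pop = 10*shading + 33.
Solve 10*shading + 33 = 103: shading = (103 - 33) / 10 = 7.

shading = 7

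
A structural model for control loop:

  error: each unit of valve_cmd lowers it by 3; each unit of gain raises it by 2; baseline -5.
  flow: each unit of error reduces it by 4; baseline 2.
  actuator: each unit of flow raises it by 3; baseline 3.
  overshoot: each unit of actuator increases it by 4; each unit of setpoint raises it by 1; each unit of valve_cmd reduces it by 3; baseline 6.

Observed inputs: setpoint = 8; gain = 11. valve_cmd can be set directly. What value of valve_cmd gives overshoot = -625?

Substituting into the error equation gives error = -3*valve_cmd + 17.
This gives flow = 12*valve_cmd - 66.
Substituting into the actuator equation gives actuator = 36*valve_cmd - 195.
So overshoot = 141*valve_cmd - 766.
Solve 141*valve_cmd - 766 = -625: valve_cmd = (-625 + 766) / 141 = 1.

valve_cmd = 1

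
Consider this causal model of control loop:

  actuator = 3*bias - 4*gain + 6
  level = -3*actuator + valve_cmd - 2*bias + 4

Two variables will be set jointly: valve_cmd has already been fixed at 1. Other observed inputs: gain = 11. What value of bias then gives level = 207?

With valve_cmd held at 1:
Substituting into the actuator equation gives actuator = 3*bias - 38.
Substituting into the level equation gives level = -11*bias + 119.
Solve -11*bias + 119 = 207: bias = (207 - 119) / -11 = -8.

bias = -8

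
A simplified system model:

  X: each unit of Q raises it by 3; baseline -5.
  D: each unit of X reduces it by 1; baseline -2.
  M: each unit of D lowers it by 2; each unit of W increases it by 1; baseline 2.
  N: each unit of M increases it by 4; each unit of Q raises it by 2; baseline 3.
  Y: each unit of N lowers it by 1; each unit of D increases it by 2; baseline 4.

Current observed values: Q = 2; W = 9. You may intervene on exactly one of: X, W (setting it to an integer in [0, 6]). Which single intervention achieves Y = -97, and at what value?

Intervening on X: with other inputs at their observed values, Y = -10*X - 67. Solving for -97 gives X = 3, within [0, 6].
Intervening on W: Y = -4*W - 41. Reaching -97 requires W = 14, outside [0, 6].

set X = 3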